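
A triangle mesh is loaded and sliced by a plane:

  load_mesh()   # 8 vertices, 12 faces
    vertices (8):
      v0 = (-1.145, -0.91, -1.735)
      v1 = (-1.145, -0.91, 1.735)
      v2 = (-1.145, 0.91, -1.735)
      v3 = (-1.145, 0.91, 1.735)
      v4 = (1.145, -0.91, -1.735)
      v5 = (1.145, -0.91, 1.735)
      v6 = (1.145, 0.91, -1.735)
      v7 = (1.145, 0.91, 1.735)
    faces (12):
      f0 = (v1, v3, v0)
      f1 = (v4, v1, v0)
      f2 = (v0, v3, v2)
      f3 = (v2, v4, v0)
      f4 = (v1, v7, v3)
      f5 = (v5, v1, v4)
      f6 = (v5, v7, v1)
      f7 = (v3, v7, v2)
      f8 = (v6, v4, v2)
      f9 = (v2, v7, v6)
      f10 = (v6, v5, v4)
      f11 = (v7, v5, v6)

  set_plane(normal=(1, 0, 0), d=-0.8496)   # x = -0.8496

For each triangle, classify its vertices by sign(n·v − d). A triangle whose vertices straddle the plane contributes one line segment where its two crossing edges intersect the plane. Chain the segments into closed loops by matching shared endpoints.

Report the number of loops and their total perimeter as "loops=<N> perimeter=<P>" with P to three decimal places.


loops=1 perimeter=10.580

Straddling triangles (8 of 12):
  (v4,v1,v0) [+--] → (-0.8496, -0.91, 1.28739)–(-0.8496, -0.91, -1.735)  len=3.0224
  (v2,v4,v0) [-+-] → (-0.8496, 0.675228, -1.735)–(-0.8496, -0.91, -1.735)  len=1.5852
  (v1,v7,v3) [-+-] → (-0.8496, -0.675228, 1.735)–(-0.8496, 0.91, 1.735)  len=1.5852
  (v5,v1,v4) [+-+] → (-0.8496, -0.91, 1.735)–(-0.8496, -0.91, 1.28739)  len=0.4476
  (v5,v7,v1) [++-] → (-0.8496, -0.675228, 1.735)–(-0.8496, -0.91, 1.735)  len=0.2348
  (v3,v7,v2) [-+-] → (-0.8496, 0.91, 1.735)–(-0.8496, 0.91, -1.28739)  len=3.0224
  (v6,v4,v2) [++-] → (-0.8496, 0.675228, -1.735)–(-0.8496, 0.91, -1.735)  len=0.2348
  (v2,v7,v6) [-++] → (-0.8496, 0.91, -1.28739)–(-0.8496, 0.91, -1.735)  len=0.4476

Chained into 1 loop(s):
  loop 1: 8 segments, perimeter = 10.5800
Total perimeter = 10.580


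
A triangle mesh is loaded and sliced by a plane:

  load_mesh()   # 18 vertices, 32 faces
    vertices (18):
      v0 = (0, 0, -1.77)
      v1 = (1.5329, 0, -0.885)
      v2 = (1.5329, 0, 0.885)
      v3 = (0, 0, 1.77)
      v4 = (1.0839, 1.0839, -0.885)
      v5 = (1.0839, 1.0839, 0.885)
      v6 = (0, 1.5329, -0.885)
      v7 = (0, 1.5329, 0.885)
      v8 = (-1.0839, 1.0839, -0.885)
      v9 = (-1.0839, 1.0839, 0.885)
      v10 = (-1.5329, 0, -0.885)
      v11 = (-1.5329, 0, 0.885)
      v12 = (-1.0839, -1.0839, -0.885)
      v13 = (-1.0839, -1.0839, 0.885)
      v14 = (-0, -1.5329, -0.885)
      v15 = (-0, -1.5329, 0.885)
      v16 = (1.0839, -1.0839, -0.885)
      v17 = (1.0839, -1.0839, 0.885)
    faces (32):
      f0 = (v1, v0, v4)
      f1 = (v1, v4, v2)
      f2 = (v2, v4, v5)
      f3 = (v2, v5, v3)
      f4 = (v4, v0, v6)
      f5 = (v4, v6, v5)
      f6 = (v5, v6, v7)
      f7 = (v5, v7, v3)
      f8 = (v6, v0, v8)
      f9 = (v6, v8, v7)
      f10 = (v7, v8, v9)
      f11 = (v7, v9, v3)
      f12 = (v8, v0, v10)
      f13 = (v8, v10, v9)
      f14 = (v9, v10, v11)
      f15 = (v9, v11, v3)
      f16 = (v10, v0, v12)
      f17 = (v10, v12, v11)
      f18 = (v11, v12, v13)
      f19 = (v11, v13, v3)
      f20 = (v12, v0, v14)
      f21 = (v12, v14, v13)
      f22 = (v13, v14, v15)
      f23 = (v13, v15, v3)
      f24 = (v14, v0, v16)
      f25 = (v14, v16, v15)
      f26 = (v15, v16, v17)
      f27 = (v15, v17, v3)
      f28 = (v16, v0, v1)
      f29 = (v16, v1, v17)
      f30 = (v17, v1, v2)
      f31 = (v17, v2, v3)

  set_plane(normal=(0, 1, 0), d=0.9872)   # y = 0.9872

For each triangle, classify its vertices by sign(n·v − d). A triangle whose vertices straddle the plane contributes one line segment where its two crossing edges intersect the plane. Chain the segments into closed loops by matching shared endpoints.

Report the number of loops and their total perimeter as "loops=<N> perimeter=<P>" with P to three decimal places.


loops=1 perimeter=8.232

Straddling triangles (12 of 32):
  (v1,v0,v4) [--+] → (0.9872, 0.9872, -0.963955)–(1.12396, 0.9872, -0.885)  len=0.1579
  (v1,v4,v2) [-+-] → (1.12396, 0.9872, -0.885)–(1.12396, 0.9872, -0.72709)  len=0.1579
  (v2,v4,v5) [-++] → (1.12396, 0.9872, -0.72709)–(1.12396, 0.9872, 0.885)  len=1.6121
  (v2,v5,v3) [-+-] → (1.12396, 0.9872, 0.885)–(0.9872, 0.9872, 0.963955)  len=0.1579
  (v4,v0,v6) [+-+] → (0.9872, 0.9872, -0.963955)–(0, 0.9872, -1.20005)  len=1.0150
  (v5,v7,v3) [++-] → (0, 0.9872, 1.20005)–(0.9872, 0.9872, 0.963955)  len=1.0150
  (v6,v0,v8) [+-+] → (0, 0.9872, -1.20005)–(-0.9872, 0.9872, -0.963955)  len=1.0150
  (v7,v9,v3) [++-] → (-0.9872, 0.9872, 0.963955)–(0, 0.9872, 1.20005)  len=1.0150
  (v8,v0,v10) [+--] → (-0.9872, 0.9872, -0.963955)–(-1.12396, 0.9872, -0.885)  len=0.1579
  (v8,v10,v9) [+-+] → (-1.12396, 0.9872, -0.885)–(-1.12396, 0.9872, 0.72709)  len=1.6121
  (v9,v10,v11) [+--] → (-1.12396, 0.9872, 0.72709)–(-1.12396, 0.9872, 0.885)  len=0.1579
  (v9,v11,v3) [+--] → (-1.12396, 0.9872, 0.885)–(-0.9872, 0.9872, 0.963955)  len=0.1579

Chained into 1 loop(s):
  loop 1: 12 segments, perimeter = 8.2318
Total perimeter = 8.232


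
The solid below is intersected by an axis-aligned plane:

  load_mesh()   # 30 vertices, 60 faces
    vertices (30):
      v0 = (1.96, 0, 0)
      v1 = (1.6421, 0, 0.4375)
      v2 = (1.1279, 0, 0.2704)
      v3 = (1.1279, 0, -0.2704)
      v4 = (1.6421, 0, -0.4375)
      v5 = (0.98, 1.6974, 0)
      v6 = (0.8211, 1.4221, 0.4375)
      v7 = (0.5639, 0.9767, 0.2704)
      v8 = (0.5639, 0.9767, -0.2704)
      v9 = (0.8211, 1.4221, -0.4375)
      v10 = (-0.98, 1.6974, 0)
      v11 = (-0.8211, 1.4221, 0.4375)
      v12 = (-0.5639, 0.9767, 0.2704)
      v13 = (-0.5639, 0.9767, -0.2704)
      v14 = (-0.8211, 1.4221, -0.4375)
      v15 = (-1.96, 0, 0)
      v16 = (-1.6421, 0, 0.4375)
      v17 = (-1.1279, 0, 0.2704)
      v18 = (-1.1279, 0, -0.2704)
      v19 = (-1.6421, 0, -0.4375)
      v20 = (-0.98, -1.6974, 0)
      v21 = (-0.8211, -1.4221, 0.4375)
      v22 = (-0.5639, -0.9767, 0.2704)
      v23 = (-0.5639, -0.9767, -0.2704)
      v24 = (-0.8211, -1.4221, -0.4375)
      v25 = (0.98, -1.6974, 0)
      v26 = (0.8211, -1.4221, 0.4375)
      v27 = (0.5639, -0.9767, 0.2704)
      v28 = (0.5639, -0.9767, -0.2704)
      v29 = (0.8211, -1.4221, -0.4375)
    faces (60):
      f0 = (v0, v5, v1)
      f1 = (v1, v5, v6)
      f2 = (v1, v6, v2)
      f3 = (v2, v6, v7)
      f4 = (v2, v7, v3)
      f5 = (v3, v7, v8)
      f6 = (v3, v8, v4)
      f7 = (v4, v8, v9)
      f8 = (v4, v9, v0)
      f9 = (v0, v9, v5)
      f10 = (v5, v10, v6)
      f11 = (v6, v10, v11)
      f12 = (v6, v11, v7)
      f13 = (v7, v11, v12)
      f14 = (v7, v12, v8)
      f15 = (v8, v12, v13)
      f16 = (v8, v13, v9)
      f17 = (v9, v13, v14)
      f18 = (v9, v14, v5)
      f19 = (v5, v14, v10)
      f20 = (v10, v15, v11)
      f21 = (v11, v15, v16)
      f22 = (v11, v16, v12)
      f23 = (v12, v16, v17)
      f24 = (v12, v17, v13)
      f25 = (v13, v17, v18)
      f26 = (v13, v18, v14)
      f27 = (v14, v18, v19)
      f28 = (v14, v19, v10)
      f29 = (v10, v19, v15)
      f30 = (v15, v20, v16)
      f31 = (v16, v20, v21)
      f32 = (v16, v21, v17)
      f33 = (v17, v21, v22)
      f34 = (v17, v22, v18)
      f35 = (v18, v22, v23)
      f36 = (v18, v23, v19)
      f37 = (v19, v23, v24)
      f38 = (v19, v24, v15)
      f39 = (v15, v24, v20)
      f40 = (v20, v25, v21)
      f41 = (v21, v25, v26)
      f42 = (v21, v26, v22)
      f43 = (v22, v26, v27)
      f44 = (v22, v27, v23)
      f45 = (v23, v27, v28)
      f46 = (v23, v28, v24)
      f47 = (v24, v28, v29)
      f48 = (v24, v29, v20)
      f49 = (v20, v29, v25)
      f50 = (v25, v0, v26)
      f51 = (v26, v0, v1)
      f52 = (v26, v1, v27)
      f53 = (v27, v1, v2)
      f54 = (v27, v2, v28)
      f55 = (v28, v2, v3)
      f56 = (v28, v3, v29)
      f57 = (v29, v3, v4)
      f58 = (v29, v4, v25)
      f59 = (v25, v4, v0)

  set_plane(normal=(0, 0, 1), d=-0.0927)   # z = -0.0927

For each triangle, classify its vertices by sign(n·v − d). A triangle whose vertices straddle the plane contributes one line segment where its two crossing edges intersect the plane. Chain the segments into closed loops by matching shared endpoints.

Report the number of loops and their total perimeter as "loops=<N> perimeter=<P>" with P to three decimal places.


Straddling triangles (24 of 60):
  (v2,v7,v3) [++-] → (0.942577, 0.320931, -0.0927)–(1.1279, 0, -0.0927)  len=0.3706
  (v3,v7,v8) [-+-] → (0.942577, 0.320931, -0.0927)–(0.5639, 0.9767, -0.0927)  len=0.7573
  (v4,v9,v0) [--+] → (1.71868, 0.301323, -0.0927)–(1.89264, 0, -0.0927)  len=0.3479
  (v0,v9,v5) [+-+] → (1.71868, 0.301323, -0.0927)–(0.946331, 1.63907, -0.0927)  len=1.5447
  (v7,v12,v8) [++-] → (0.193319, 0.9767, -0.0927)–(0.5639, 0.9767, -0.0927)  len=0.3706
  (v8,v12,v13) [-+-] → (0.193319, 0.9767, -0.0927)–(-0.5639, 0.9767, -0.0927)  len=0.7572
  (v9,v14,v5) [--+] → (0.598373, 1.63907, -0.0927)–(0.946331, 1.63907, -0.0927)  len=0.3480
  (v5,v14,v10) [+-+] → (0.598373, 1.63907, -0.0927)–(-0.946331, 1.63907, -0.0927)  len=1.5447
  (v12,v17,v13) [++-] → (-0.749223, 0.655769, -0.0927)–(-0.5639, 0.9767, -0.0927)  len=0.3706
  (v13,v17,v18) [-+-] → (-0.749223, 0.655769, -0.0927)–(-1.1279, 0, -0.0927)  len=0.7573
  (v14,v19,v10) [--+] → (-1.12029, 1.33775, -0.0927)–(-0.946331, 1.63907, -0.0927)  len=0.3479
  (v10,v19,v15) [+-+] → (-1.12029, 1.33775, -0.0927)–(-1.89264, 0, -0.0927)  len=1.5447
  (v17,v22,v18) [++-] → (-0.942577, -0.320931, -0.0927)–(-1.1279, 0, -0.0927)  len=0.3706
  (v18,v22,v23) [-+-] → (-0.942577, -0.320931, -0.0927)–(-0.5639, -0.9767, -0.0927)  len=0.7573
  (v19,v24,v15) [--+] → (-1.71868, -0.301323, -0.0927)–(-1.89264, 0, -0.0927)  len=0.3479
  (v15,v24,v20) [+-+] → (-1.71868, -0.301323, -0.0927)–(-0.946331, -1.63907, -0.0927)  len=1.5447
  (v22,v27,v23) [++-] → (-0.193319, -0.9767, -0.0927)–(-0.5639, -0.9767, -0.0927)  len=0.3706
  (v23,v27,v28) [-+-] → (-0.193319, -0.9767, -0.0927)–(0.5639, -0.9767, -0.0927)  len=0.7572
  (v24,v29,v20) [--+] → (-0.598373, -1.63907, -0.0927)–(-0.946331, -1.63907, -0.0927)  len=0.3480
  (v20,v29,v25) [+-+] → (-0.598373, -1.63907, -0.0927)–(0.946331, -1.63907, -0.0927)  len=1.5447
  (v27,v2,v28) [++-] → (0.749223, -0.655769, -0.0927)–(0.5639, -0.9767, -0.0927)  len=0.3706
  (v28,v2,v3) [-+-] → (0.749223, -0.655769, -0.0927)–(1.1279, 0, -0.0927)  len=0.7573
  (v29,v4,v25) [--+] → (1.12029, -1.33775, -0.0927)–(0.946331, -1.63907, -0.0927)  len=0.3479
  (v25,v4,v0) [+-+] → (1.12029, -1.33775, -0.0927)–(1.89264, 0, -0.0927)  len=1.5447

Chained into 2 loop(s):
  loop 1: 12 segments, perimeter = 6.7670
  loop 2: 12 segments, perimeter = 11.3558
Total perimeter = 18.123

loops=2 perimeter=18.123


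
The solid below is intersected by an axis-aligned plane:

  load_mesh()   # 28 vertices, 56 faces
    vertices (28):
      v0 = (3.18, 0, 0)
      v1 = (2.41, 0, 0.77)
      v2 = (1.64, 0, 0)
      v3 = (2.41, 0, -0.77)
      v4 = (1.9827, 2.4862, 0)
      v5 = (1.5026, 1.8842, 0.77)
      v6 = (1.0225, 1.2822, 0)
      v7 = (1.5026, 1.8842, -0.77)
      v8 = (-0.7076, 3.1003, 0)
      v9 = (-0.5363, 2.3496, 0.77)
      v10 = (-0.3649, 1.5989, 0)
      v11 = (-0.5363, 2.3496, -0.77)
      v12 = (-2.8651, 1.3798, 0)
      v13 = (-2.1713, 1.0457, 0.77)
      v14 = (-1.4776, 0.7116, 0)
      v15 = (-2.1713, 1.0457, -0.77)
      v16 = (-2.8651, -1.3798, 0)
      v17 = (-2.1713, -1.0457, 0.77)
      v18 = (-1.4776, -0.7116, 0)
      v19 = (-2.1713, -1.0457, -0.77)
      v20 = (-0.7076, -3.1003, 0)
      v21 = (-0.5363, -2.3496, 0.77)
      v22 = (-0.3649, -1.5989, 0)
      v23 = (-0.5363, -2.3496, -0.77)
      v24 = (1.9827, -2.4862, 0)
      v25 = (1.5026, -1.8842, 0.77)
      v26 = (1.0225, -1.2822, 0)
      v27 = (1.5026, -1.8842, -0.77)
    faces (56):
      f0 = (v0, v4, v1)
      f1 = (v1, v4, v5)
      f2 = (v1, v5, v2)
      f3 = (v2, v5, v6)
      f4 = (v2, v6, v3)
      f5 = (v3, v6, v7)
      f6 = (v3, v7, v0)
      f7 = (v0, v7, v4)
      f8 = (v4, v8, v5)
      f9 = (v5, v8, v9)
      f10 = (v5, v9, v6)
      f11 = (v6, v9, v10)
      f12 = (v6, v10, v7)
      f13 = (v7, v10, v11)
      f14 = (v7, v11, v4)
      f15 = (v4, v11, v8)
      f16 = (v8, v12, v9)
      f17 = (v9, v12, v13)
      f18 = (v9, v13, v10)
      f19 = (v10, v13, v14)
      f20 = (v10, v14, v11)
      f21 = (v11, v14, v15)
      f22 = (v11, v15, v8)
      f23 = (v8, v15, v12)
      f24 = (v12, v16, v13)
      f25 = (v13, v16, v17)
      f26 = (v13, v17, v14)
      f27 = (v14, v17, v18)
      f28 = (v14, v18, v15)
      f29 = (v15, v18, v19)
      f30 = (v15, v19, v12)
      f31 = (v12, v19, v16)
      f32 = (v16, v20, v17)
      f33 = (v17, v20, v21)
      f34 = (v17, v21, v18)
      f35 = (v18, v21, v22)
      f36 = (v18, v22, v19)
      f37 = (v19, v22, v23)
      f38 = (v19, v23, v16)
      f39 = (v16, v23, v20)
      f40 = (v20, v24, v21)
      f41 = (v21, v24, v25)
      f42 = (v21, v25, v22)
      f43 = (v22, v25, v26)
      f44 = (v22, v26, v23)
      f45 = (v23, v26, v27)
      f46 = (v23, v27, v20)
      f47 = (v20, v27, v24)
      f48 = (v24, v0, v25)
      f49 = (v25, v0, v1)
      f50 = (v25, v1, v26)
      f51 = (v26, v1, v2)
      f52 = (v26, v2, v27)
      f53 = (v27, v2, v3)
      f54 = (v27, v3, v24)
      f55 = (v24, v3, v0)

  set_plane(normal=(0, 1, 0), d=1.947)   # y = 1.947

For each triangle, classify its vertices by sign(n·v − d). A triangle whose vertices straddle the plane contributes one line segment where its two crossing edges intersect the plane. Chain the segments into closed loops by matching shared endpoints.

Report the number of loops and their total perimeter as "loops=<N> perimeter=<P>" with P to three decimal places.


loops=1 perimeter=10.223

Straddling triangles (16 of 56):
  (v0,v4,v1) [-+-] → (2.24237, 1.947, 0)–(2.07537, 1.947, 0.166995)  len=0.2362
  (v1,v4,v5) [-+-] → (2.07537, 1.947, 0.166995)–(1.55268, 1.947, 0.689674)  len=0.7392
  (v0,v7,v4) [--+] → (1.55268, 1.947, -0.689674)–(2.24237, 1.947, 0)  len=0.9754
  (v4,v8,v5) [++-] → (1.38846, 1.947, 0.730237)–(1.55268, 1.947, 0.689674)  len=0.1692
  (v5,v8,v9) [-++] → (1.38846, 1.947, 0.730237)–(1.22748, 1.947, 0.77)  len=0.1658
  (v5,v9,v6) [-+-] → (1.22748, 1.947, 0.77)–(0.0516454, 1.947, 0.479573)  len=1.2112
  (v6,v9,v10) [-+-] → (0.0516454, 1.947, 0.479573)–(-0.444378, 1.947, 0.357049)  len=0.5109
  (v7,v10,v11) [--+] → (-0.444378, 1.947, -0.357049)–(1.22748, 1.947, -0.77)  len=1.7221
  (v7,v11,v4) [-++] → (1.22748, 1.947, -0.77)–(1.55268, 1.947, -0.689674)  len=0.3350
  (v8,v12,v9) [+-+] → (-2.15383, 1.947, 0)–(-1.50307, 1.947, 0.450344)  len=0.7914
  (v9,v12,v13) [+--] → (-1.50307, 1.947, 0.450344)–(-1.04113, 1.947, 0.77)  len=0.5618
  (v9,v13,v10) [+--] → (-1.04113, 1.947, 0.77)–(-0.444378, 1.947, 0.357049)  len=0.7257
  (v10,v14,v11) [--+] → (-0.76766, 1.947, -0.580744)–(-0.444378, 1.947, -0.357049)  len=0.3931
  (v11,v14,v15) [+--] → (-0.76766, 1.947, -0.580744)–(-1.04113, 1.947, -0.77)  len=0.3326
  (v11,v15,v8) [+-+] → (-1.04113, 1.947, -0.77)–(-1.52921, 1.947, -0.432221)  len=0.5936
  (v8,v15,v12) [+--] → (-1.52921, 1.947, -0.432221)–(-2.15383, 1.947, 0)  len=0.7596

Chained into 1 loop(s):
  loop 1: 16 segments, perimeter = 10.2226
Total perimeter = 10.223


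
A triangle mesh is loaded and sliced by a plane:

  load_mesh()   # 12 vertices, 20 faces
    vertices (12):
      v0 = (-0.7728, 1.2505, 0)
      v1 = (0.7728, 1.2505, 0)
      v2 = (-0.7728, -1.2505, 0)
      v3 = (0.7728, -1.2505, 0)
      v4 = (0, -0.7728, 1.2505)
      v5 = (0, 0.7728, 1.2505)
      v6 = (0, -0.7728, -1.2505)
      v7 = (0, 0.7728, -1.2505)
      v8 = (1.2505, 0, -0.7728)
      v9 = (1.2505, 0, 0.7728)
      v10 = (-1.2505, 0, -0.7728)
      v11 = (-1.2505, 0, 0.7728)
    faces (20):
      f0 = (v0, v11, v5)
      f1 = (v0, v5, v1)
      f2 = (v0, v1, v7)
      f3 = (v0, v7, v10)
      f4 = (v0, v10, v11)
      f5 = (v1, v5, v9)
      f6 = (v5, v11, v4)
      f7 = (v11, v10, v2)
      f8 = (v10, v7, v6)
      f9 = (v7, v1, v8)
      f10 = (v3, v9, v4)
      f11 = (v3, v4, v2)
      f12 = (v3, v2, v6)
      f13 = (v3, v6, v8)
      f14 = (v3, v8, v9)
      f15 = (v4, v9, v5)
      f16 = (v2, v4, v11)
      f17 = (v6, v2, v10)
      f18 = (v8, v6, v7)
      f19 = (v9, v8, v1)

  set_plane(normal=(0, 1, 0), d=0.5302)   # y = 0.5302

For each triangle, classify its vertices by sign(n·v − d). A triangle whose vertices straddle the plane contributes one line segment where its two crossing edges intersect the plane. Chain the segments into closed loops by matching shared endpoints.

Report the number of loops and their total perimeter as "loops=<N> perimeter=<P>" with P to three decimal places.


loops=1 perimeter=7.169

Straddling triangles (10 of 20):
  (v0,v11,v5) [+-+] → (-1.04796, 0.5302, 0.44514)–(-0.392561, 0.5302, 1.10054)  len=0.9269
  (v0,v7,v10) [++-] → (-0.392561, 0.5302, -1.10054)–(-1.04796, 0.5302, -0.44514)  len=0.9269
  (v0,v10,v11) [+--] → (-1.04796, 0.5302, -0.44514)–(-1.04796, 0.5302, 0.44514)  len=0.8903
  (v1,v5,v9) [++-] → (0.392561, 0.5302, 1.10054)–(1.04796, 0.5302, 0.44514)  len=0.9269
  (v5,v11,v4) [+--] → (-0.392561, 0.5302, 1.10054)–(0, 0.5302, 1.2505)  len=0.4202
  (v10,v7,v6) [-+-] → (-0.392561, 0.5302, -1.10054)–(0, 0.5302, -1.2505)  len=0.4202
  (v7,v1,v8) [++-] → (1.04796, 0.5302, -0.44514)–(0.392561, 0.5302, -1.10054)  len=0.9269
  (v4,v9,v5) [--+] → (0.392561, 0.5302, 1.10054)–(0, 0.5302, 1.2505)  len=0.4202
  (v8,v6,v7) [--+] → (0, 0.5302, -1.2505)–(0.392561, 0.5302, -1.10054)  len=0.4202
  (v9,v8,v1) [--+] → (1.04796, 0.5302, -0.44514)–(1.04796, 0.5302, 0.44514)  len=0.8903

Chained into 1 loop(s):
  loop 1: 10 segments, perimeter = 7.1690
Total perimeter = 7.169


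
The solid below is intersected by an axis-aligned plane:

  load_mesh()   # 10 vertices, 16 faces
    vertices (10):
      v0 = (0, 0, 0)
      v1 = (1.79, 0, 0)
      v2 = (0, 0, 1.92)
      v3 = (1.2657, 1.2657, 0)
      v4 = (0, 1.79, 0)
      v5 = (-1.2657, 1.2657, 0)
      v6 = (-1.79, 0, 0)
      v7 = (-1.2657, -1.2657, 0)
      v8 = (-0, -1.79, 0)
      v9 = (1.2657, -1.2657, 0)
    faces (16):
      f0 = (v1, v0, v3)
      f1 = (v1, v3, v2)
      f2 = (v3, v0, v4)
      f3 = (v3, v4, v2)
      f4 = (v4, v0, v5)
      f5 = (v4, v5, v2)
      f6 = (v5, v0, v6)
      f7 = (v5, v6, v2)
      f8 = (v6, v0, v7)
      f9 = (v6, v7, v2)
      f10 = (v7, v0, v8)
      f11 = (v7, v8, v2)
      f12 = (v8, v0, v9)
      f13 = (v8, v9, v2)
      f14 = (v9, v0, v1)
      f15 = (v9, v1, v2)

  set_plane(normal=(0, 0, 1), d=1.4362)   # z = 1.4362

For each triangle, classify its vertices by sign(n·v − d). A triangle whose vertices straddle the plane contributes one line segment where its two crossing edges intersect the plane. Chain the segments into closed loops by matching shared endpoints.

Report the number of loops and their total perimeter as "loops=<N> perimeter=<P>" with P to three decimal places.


Straddling triangles (8 of 16):
  (v1,v3,v2) [--+] → (0.31893, 0.31893, 1.4362)–(0.451043, 0, 1.4362)  len=0.3452
  (v3,v4,v2) [--+] → (0, 0.451043, 1.4362)–(0.31893, 0.31893, 1.4362)  len=0.3452
  (v4,v5,v2) [--+] → (-0.31893, 0.31893, 1.4362)–(0, 0.451043, 1.4362)  len=0.3452
  (v5,v6,v2) [--+] → (-0.451043, 0, 1.4362)–(-0.31893, 0.31893, 1.4362)  len=0.3452
  (v6,v7,v2) [--+] → (-0.31893, -0.31893, 1.4362)–(-0.451043, 0, 1.4362)  len=0.3452
  (v7,v8,v2) [--+] → (0, -0.451043, 1.4362)–(-0.31893, -0.31893, 1.4362)  len=0.3452
  (v8,v9,v2) [--+] → (0.31893, -0.31893, 1.4362)–(0, -0.451043, 1.4362)  len=0.3452
  (v9,v1,v2) [--+] → (0.451043, 0, 1.4362)–(0.31893, -0.31893, 1.4362)  len=0.3452

Chained into 1 loop(s):
  loop 1: 8 segments, perimeter = 2.7617
Total perimeter = 2.762

loops=1 perimeter=2.762


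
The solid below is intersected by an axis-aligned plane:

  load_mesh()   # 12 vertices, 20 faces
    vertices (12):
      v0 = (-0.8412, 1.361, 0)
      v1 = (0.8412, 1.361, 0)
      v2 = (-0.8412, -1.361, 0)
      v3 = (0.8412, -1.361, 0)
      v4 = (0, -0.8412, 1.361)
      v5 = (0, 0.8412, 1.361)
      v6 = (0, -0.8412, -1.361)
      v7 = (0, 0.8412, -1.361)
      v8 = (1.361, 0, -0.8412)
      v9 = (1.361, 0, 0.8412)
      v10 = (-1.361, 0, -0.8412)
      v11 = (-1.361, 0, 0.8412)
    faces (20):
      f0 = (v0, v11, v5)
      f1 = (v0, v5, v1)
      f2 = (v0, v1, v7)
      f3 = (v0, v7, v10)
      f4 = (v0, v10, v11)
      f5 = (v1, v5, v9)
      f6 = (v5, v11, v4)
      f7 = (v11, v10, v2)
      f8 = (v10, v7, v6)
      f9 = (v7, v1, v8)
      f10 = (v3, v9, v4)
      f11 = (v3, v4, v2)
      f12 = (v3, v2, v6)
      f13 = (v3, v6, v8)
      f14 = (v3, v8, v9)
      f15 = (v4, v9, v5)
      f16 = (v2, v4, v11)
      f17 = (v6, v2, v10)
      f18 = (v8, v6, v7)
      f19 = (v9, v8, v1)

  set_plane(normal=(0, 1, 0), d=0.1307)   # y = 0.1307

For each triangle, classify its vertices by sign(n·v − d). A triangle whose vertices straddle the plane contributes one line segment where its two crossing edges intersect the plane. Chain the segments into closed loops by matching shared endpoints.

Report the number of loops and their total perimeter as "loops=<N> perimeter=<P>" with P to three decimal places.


Straddling triangles (10 of 20):
  (v0,v11,v5) [+-+] → (-1.31108, 0.1307, 0.760418)–(-1.14954, 0.1307, 0.921963)  len=0.2285
  (v0,v7,v10) [++-] → (-1.14954, 0.1307, -0.921963)–(-1.31108, 0.1307, -0.760418)  len=0.2285
  (v0,v10,v11) [+--] → (-1.31108, 0.1307, -0.760418)–(-1.31108, 0.1307, 0.760418)  len=1.5208
  (v1,v5,v9) [++-] → (1.14954, 0.1307, 0.921963)–(1.31108, 0.1307, 0.760418)  len=0.2285
  (v5,v11,v4) [+--] → (-1.14954, 0.1307, 0.921963)–(0, 0.1307, 1.361)  len=1.2305
  (v10,v7,v6) [-+-] → (-1.14954, 0.1307, -0.921963)–(0, 0.1307, -1.361)  len=1.2305
  (v7,v1,v8) [++-] → (1.31108, 0.1307, -0.760418)–(1.14954, 0.1307, -0.921963)  len=0.2285
  (v4,v9,v5) [--+] → (1.14954, 0.1307, 0.921963)–(0, 0.1307, 1.361)  len=1.2305
  (v8,v6,v7) [--+] → (0, 0.1307, -1.361)–(1.14954, 0.1307, -0.921963)  len=1.2305
  (v9,v8,v1) [--+] → (1.31108, 0.1307, -0.760418)–(1.31108, 0.1307, 0.760418)  len=1.5208

Chained into 1 loop(s):
  loop 1: 10 segments, perimeter = 8.8776
Total perimeter = 8.878

loops=1 perimeter=8.878


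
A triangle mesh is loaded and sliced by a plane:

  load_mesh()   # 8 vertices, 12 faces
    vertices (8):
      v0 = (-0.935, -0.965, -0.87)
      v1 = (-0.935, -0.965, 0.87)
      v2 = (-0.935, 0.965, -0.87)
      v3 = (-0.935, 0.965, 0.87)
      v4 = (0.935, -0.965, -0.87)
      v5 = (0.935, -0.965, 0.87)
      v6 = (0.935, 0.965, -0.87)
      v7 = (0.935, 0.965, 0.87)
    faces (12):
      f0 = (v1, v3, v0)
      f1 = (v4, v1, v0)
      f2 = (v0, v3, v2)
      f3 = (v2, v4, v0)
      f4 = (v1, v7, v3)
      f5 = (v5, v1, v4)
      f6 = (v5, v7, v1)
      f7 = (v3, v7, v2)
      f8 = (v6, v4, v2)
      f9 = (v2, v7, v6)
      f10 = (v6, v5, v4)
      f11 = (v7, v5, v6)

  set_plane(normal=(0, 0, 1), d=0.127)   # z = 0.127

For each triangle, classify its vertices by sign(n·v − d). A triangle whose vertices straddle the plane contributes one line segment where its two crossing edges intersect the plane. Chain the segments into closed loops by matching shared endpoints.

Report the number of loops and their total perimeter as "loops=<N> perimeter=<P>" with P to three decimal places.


Straddling triangles (8 of 12):
  (v1,v3,v0) [++-] → (-0.935, 0.140868, 0.127)–(-0.935, -0.965, 0.127)  len=1.1059
  (v4,v1,v0) [-+-] → (-0.136489, -0.965, 0.127)–(-0.935, -0.965, 0.127)  len=0.7985
  (v0,v3,v2) [-+-] → (-0.935, 0.140868, 0.127)–(-0.935, 0.965, 0.127)  len=0.8241
  (v5,v1,v4) [++-] → (-0.136489, -0.965, 0.127)–(0.935, -0.965, 0.127)  len=1.0715
  (v3,v7,v2) [++-] → (0.136489, 0.965, 0.127)–(-0.935, 0.965, 0.127)  len=1.0715
  (v2,v7,v6) [-+-] → (0.136489, 0.965, 0.127)–(0.935, 0.965, 0.127)  len=0.7985
  (v6,v5,v4) [-+-] → (0.935, -0.140868, 0.127)–(0.935, -0.965, 0.127)  len=0.8241
  (v7,v5,v6) [++-] → (0.935, -0.140868, 0.127)–(0.935, 0.965, 0.127)  len=1.1059

Chained into 1 loop(s):
  loop 1: 8 segments, perimeter = 7.6000
Total perimeter = 7.600

loops=1 perimeter=7.600


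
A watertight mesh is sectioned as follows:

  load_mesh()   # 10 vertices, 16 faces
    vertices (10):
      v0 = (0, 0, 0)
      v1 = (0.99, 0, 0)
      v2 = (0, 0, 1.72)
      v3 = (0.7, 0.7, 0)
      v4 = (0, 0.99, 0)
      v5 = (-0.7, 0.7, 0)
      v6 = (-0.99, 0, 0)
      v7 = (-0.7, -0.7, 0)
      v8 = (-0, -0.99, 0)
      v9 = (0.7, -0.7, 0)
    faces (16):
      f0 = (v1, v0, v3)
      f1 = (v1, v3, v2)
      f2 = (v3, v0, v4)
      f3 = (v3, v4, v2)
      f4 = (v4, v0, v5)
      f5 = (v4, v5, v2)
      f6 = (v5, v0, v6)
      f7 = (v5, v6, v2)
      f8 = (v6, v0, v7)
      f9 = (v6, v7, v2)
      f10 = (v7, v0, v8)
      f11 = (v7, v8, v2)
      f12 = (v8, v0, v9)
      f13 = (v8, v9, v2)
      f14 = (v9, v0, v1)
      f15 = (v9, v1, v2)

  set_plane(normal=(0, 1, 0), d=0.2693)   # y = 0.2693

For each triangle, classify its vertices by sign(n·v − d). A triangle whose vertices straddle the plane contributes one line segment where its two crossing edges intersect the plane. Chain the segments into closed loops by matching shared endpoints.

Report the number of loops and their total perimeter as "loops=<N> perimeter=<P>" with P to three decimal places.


Straddling triangles (8 of 16):
  (v1,v0,v3) [--+] → (0.2693, 0.2693, 0)–(0.878433, 0.2693, 0)  len=0.6091
  (v1,v3,v2) [-+-] → (0.878433, 0.2693, 0)–(0.2693, 0.2693, 1.05829)  len=1.2211
  (v3,v0,v4) [+-+] → (0.2693, 0.2693, 0)–(0, 0.2693, 0)  len=0.2693
  (v3,v4,v2) [++-] → (0, 0.2693, 1.25213)–(0.2693, 0.2693, 1.05829)  len=0.3318
  (v4,v0,v5) [+-+] → (0, 0.2693, 0)–(-0.2693, 0.2693, 0)  len=0.2693
  (v4,v5,v2) [++-] → (-0.2693, 0.2693, 1.05829)–(0, 0.2693, 1.25213)  len=0.3318
  (v5,v0,v6) [+--] → (-0.2693, 0.2693, 0)–(-0.878433, 0.2693, 0)  len=0.6091
  (v5,v6,v2) [+--] → (-0.878433, 0.2693, 0)–(-0.2693, 0.2693, 1.05829)  len=1.2211

Chained into 1 loop(s):
  loop 1: 8 segments, perimeter = 4.8626
Total perimeter = 4.863

loops=1 perimeter=4.863


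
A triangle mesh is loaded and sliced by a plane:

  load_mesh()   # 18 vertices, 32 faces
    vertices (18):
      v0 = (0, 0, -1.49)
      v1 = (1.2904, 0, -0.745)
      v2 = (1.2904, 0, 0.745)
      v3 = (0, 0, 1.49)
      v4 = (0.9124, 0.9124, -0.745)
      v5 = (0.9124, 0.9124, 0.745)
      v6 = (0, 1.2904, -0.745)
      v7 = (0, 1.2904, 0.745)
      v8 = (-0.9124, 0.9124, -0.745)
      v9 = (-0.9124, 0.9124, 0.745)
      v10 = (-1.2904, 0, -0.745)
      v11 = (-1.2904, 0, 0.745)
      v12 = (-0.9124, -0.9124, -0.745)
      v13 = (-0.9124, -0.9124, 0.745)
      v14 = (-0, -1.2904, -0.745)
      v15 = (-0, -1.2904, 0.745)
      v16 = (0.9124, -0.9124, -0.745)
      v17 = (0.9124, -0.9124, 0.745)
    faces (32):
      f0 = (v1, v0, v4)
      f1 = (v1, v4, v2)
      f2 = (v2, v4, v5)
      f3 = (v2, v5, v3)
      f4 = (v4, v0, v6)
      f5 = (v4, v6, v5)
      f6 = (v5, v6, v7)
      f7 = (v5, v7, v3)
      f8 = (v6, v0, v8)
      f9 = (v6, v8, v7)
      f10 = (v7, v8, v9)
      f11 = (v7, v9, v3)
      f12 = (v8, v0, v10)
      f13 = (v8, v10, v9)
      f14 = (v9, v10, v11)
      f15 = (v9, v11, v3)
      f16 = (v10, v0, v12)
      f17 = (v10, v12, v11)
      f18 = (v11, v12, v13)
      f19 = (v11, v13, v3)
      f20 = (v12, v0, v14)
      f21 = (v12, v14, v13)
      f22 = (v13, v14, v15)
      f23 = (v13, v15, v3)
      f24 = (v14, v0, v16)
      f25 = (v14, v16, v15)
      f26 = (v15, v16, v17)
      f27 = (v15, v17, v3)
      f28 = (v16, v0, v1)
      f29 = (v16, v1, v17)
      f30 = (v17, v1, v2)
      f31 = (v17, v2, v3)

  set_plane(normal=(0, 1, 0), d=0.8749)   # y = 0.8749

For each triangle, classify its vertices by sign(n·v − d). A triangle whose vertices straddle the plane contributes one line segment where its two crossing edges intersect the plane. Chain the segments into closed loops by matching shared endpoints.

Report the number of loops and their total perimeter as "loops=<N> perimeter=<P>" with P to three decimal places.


Straddling triangles (12 of 32):
  (v1,v0,v4) [--+] → (0.8749, 0.8749, -0.77562)–(0.927936, 0.8749, -0.745)  len=0.0612
  (v1,v4,v2) [-+-] → (0.927936, 0.8749, -0.745)–(0.927936, 0.8749, -0.68376)  len=0.0612
  (v2,v4,v5) [-++] → (0.927936, 0.8749, -0.68376)–(0.927936, 0.8749, 0.745)  len=1.4288
  (v2,v5,v3) [-+-] → (0.927936, 0.8749, 0.745)–(0.8749, 0.8749, 0.77562)  len=0.0612
  (v4,v0,v6) [+-+] → (0.8749, 0.8749, -0.77562)–(0, 0.8749, -0.984885)  len=0.8996
  (v5,v7,v3) [++-] → (0, 0.8749, 0.984885)–(0.8749, 0.8749, 0.77562)  len=0.8996
  (v6,v0,v8) [+-+] → (0, 0.8749, -0.984885)–(-0.8749, 0.8749, -0.77562)  len=0.8996
  (v7,v9,v3) [++-] → (-0.8749, 0.8749, 0.77562)–(0, 0.8749, 0.984885)  len=0.8996
  (v8,v0,v10) [+--] → (-0.8749, 0.8749, -0.77562)–(-0.927936, 0.8749, -0.745)  len=0.0612
  (v8,v10,v9) [+-+] → (-0.927936, 0.8749, -0.745)–(-0.927936, 0.8749, 0.68376)  len=1.4288
  (v9,v10,v11) [+--] → (-0.927936, 0.8749, 0.68376)–(-0.927936, 0.8749, 0.745)  len=0.0612
  (v9,v11,v3) [+--] → (-0.927936, 0.8749, 0.745)–(-0.8749, 0.8749, 0.77562)  len=0.0612

Chained into 1 loop(s):
  loop 1: 12 segments, perimeter = 6.8233
Total perimeter = 6.823

loops=1 perimeter=6.823


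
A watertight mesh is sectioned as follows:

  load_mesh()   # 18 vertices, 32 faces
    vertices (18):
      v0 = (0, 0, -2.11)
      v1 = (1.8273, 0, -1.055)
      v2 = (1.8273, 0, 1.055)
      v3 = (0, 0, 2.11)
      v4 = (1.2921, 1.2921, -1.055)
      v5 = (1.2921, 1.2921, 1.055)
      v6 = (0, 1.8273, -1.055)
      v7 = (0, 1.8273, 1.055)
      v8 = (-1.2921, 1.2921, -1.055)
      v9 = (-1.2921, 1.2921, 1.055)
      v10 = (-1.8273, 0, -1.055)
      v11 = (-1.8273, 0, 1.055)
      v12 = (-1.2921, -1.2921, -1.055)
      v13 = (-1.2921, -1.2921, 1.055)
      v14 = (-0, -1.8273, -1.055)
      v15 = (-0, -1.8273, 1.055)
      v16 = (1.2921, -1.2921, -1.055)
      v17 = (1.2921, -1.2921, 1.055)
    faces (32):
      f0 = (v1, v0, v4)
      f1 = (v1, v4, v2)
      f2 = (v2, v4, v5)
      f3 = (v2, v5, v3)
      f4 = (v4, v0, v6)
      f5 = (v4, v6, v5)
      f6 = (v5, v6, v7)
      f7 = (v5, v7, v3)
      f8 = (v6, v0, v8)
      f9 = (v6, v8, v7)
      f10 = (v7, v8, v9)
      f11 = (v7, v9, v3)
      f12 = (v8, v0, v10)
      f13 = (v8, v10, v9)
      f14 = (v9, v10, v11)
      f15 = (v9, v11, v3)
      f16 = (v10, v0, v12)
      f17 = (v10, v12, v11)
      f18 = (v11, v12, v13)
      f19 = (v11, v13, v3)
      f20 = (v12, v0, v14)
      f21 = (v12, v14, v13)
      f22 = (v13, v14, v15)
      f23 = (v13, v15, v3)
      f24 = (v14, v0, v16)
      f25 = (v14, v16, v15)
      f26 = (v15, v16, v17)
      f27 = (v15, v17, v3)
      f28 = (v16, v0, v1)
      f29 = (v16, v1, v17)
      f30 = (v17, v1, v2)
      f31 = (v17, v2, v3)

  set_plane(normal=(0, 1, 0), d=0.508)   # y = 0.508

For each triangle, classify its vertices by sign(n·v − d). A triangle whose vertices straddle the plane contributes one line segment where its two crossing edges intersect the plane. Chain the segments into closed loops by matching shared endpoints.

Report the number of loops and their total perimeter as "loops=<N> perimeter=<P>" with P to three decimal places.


Straddling triangles (12 of 32):
  (v1,v0,v4) [--+] → (0.508, 0.508, -1.69522)–(1.61688, 0.508, -1.055)  len=1.2804
  (v1,v4,v2) [-+-] → (1.61688, 0.508, -1.055)–(1.61688, 0.508, 0.225436)  len=1.2804
  (v2,v4,v5) [-++] → (1.61688, 0.508, 0.225436)–(1.61688, 0.508, 1.055)  len=0.8296
  (v2,v5,v3) [-+-] → (1.61688, 0.508, 1.055)–(0.508, 0.508, 1.69522)  len=1.2804
  (v4,v0,v6) [+-+] → (0.508, 0.508, -1.69522)–(0, 0.508, -1.8167)  len=0.5223
  (v5,v7,v3) [++-] → (0, 0.508, 1.8167)–(0.508, 0.508, 1.69522)  len=0.5223
  (v6,v0,v8) [+-+] → (0, 0.508, -1.8167)–(-0.508, 0.508, -1.69522)  len=0.5223
  (v7,v9,v3) [++-] → (-0.508, 0.508, 1.69522)–(0, 0.508, 1.8167)  len=0.5223
  (v8,v0,v10) [+--] → (-0.508, 0.508, -1.69522)–(-1.61688, 0.508, -1.055)  len=1.2804
  (v8,v10,v9) [+-+] → (-1.61688, 0.508, -1.055)–(-1.61688, 0.508, -0.225436)  len=0.8296
  (v9,v10,v11) [+--] → (-1.61688, 0.508, -0.225436)–(-1.61688, 0.508, 1.055)  len=1.2804
  (v9,v11,v3) [+--] → (-1.61688, 0.508, 1.055)–(-0.508, 0.508, 1.69522)  len=1.2804

Chained into 1 loop(s):
  loop 1: 12 segments, perimeter = 11.4310
Total perimeter = 11.431

loops=1 perimeter=11.431


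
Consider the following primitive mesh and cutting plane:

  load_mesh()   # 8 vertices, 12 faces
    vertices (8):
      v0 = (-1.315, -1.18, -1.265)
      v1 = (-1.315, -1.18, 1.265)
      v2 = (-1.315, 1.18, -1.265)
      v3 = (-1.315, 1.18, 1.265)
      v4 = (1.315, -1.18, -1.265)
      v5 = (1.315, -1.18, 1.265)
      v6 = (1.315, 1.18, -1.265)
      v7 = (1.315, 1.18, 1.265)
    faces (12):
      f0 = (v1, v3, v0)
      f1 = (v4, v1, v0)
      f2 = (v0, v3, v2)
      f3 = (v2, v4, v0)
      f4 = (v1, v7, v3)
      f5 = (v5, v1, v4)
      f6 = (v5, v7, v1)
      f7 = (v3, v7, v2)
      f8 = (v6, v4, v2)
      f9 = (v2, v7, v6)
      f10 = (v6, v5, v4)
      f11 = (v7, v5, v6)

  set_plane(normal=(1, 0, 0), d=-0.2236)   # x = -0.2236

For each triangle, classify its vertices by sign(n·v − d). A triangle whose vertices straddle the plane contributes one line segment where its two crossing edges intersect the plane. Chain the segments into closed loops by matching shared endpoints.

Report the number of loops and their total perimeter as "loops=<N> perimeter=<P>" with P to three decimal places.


loops=1 perimeter=9.780

Straddling triangles (8 of 12):
  (v4,v1,v0) [+--] → (-0.2236, -1.18, 0.215098)–(-0.2236, -1.18, -1.265)  len=1.4801
  (v2,v4,v0) [-+-] → (-0.2236, 0.200645, -1.265)–(-0.2236, -1.18, -1.265)  len=1.3806
  (v1,v7,v3) [-+-] → (-0.2236, -0.200645, 1.265)–(-0.2236, 1.18, 1.265)  len=1.3806
  (v5,v1,v4) [+-+] → (-0.2236, -1.18, 1.265)–(-0.2236, -1.18, 0.215098)  len=1.0499
  (v5,v7,v1) [++-] → (-0.2236, -0.200645, 1.265)–(-0.2236, -1.18, 1.265)  len=0.9794
  (v3,v7,v2) [-+-] → (-0.2236, 1.18, 1.265)–(-0.2236, 1.18, -0.215098)  len=1.4801
  (v6,v4,v2) [++-] → (-0.2236, 0.200645, -1.265)–(-0.2236, 1.18, -1.265)  len=0.9794
  (v2,v7,v6) [-++] → (-0.2236, 1.18, -0.215098)–(-0.2236, 1.18, -1.265)  len=1.0499

Chained into 1 loop(s):
  loop 1: 8 segments, perimeter = 9.7800
Total perimeter = 9.780


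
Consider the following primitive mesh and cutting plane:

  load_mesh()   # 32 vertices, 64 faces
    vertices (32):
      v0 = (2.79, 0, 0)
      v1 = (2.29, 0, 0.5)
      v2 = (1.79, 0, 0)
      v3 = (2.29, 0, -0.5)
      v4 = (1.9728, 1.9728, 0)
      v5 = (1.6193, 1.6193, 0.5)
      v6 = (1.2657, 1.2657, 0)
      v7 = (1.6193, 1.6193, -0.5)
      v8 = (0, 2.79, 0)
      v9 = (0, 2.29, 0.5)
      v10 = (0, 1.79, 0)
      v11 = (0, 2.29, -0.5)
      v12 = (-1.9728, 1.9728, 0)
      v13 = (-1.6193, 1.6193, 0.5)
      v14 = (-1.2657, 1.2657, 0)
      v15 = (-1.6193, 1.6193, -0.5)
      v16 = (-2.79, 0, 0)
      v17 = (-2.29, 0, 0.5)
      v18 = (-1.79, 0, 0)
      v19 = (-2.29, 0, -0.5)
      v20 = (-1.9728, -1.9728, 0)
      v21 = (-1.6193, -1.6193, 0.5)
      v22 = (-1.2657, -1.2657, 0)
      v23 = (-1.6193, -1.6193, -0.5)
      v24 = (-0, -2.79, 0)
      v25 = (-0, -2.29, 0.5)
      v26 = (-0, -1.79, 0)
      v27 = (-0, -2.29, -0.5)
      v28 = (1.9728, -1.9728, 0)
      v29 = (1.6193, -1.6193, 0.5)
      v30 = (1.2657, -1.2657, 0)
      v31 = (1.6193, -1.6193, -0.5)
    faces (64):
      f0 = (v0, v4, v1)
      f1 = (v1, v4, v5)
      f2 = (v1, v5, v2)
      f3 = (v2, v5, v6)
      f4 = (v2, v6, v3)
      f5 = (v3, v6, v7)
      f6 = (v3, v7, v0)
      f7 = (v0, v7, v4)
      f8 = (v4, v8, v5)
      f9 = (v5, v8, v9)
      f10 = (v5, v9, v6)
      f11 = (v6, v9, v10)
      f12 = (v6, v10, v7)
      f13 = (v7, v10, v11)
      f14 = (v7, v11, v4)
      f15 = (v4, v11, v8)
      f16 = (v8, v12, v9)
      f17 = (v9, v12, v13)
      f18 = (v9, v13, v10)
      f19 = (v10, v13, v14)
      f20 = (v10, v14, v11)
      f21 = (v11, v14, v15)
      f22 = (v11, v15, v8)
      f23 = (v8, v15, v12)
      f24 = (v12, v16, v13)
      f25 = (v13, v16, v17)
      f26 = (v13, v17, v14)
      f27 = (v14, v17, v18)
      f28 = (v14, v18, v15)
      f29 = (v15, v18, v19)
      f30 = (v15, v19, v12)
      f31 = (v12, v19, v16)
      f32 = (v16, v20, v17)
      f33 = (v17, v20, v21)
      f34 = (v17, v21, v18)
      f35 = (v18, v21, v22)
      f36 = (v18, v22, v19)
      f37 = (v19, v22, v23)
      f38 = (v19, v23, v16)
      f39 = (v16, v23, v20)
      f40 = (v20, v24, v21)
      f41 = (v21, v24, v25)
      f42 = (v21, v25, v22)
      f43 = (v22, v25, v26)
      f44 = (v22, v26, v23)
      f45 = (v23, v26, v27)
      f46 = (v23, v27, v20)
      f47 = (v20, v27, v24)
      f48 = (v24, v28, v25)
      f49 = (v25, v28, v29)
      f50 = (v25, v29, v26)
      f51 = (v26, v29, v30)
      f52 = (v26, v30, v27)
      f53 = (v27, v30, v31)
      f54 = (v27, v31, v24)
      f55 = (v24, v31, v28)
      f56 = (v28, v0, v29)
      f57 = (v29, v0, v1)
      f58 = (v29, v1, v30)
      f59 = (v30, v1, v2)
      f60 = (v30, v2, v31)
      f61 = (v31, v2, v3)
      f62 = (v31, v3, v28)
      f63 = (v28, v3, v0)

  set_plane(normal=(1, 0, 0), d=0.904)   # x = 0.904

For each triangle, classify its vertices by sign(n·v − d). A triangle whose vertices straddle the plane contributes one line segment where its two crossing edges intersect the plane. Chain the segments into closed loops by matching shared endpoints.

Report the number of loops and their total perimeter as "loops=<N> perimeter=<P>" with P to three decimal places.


loops=2 perimeter=5.657

Straddling triangles (16 of 64):
  (v4,v8,v5) [+-+] → (0.904, 2.41553, 0)–(0.904, 2.13644, 0.279133)  len=0.3947
  (v5,v8,v9) [+--] → (0.904, 2.13644, 0.279133)–(0.904, 1.91557, 0.5)  len=0.3124
  (v5,v9,v6) [+-+] → (0.904, 1.91557, 0.5)–(0.904, 1.55841, 0.142885)  len=0.5051
  (v6,v9,v10) [+--] → (0.904, 1.55841, 0.142885)–(0.904, 1.41553, 0)  len=0.2021
  (v6,v10,v7) [+-+] → (0.904, 1.41553, 0)–(0.904, 1.6947, -0.279133)  len=0.3948
  (v7,v10,v11) [+--] → (0.904, 1.6947, -0.279133)–(0.904, 1.91557, -0.5)  len=0.3124
  (v7,v11,v4) [+-+] → (0.904, 1.91557, -0.5)–(0.904, 2.14465, -0.270884)  len=0.3240
  (v4,v11,v8) [+--] → (0.904, 2.14465, -0.270884)–(0.904, 2.41553, 0)  len=0.3831
  (v24,v28,v25) [-+-] → (0.904, -2.41553, 0)–(0.904, -2.14465, 0.270884)  len=0.3831
  (v25,v28,v29) [-++] → (0.904, -2.14465, 0.270884)–(0.904, -1.91557, 0.5)  len=0.3240
  (v25,v29,v26) [-+-] → (0.904, -1.91557, 0.5)–(0.904, -1.6947, 0.279133)  len=0.3124
  (v26,v29,v30) [-++] → (0.904, -1.6947, 0.279133)–(0.904, -1.41553, 0)  len=0.3948
  (v26,v30,v27) [-+-] → (0.904, -1.41553, 0)–(0.904, -1.55841, -0.142885)  len=0.2021
  (v27,v30,v31) [-++] → (0.904, -1.55841, -0.142885)–(0.904, -1.91557, -0.5)  len=0.5051
  (v27,v31,v24) [-+-] → (0.904, -1.91557, -0.5)–(0.904, -2.13644, -0.279133)  len=0.3124
  (v24,v31,v28) [-++] → (0.904, -2.13644, -0.279133)–(0.904, -2.41553, 0)  len=0.3947

Chained into 2 loop(s):
  loop 1: 8 segments, perimeter = 2.8284
  loop 2: 8 segments, perimeter = 2.8284
Total perimeter = 5.657


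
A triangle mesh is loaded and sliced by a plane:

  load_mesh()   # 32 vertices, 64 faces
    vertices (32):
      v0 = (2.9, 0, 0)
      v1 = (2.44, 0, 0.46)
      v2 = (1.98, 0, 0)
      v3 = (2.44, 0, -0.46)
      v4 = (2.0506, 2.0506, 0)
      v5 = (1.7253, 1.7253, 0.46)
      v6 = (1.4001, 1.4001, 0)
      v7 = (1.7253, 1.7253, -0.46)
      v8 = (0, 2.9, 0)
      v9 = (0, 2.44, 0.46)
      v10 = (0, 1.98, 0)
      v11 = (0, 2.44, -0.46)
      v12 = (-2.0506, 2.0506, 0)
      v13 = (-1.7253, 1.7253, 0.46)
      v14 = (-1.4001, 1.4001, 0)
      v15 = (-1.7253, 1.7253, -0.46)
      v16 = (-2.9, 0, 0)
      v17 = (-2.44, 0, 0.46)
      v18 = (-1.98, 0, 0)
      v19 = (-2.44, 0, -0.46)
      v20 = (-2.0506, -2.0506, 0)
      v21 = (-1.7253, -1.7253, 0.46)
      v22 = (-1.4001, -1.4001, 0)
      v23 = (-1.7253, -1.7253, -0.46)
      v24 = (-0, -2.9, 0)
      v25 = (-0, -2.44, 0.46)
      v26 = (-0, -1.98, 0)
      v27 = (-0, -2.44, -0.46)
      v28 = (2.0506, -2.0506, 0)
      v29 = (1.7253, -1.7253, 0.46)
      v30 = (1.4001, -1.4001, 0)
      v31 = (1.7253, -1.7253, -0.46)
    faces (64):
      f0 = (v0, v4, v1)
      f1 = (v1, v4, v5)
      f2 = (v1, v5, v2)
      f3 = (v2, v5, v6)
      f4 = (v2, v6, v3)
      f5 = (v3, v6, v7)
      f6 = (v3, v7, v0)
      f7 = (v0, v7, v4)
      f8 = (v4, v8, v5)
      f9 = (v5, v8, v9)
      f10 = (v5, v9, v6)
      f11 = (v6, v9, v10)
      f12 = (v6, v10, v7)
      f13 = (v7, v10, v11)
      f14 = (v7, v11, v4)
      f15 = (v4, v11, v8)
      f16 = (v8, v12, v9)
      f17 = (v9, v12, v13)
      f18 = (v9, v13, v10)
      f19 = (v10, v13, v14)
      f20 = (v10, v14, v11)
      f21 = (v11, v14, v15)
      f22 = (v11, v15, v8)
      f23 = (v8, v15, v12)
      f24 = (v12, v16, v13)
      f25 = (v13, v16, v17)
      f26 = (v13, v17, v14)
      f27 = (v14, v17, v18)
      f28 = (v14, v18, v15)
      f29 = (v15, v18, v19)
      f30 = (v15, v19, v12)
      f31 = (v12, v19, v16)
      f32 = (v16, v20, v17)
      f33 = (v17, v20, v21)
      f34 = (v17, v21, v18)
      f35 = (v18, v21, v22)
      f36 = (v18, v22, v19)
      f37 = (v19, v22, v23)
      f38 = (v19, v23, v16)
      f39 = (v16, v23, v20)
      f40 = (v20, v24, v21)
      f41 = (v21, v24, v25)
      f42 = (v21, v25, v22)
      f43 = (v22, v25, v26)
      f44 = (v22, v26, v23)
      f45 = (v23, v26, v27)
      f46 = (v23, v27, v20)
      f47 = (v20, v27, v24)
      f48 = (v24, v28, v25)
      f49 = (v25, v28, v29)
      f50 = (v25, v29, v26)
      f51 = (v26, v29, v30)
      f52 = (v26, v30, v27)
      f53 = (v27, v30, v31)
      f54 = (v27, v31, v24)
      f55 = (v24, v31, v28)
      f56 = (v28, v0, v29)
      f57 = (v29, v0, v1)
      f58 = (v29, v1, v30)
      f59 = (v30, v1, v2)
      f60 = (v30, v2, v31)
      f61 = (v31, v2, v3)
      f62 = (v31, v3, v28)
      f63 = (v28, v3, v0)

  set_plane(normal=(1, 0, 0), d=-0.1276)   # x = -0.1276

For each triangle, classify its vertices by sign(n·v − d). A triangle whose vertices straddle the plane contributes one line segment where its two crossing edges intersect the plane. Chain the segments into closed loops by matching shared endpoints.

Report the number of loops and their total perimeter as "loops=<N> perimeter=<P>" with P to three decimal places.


Straddling triangles (16 of 64):
  (v8,v12,v9) [+-+] → (-0.1276, 2.84715, 0)–(-0.1276, 2.41577, 0.431376)  len=0.6101
  (v9,v12,v13) [+--] → (-0.1276, 2.41577, 0.431376)–(-0.1276, 2.38714, 0.46)  len=0.0405
  (v9,v13,v10) [+-+] → (-0.1276, 2.38714, 0.46)–(-0.1276, 1.96116, 0.0340208)  len=0.6024
  (v10,v13,v14) [+--] → (-0.1276, 1.96116, 0.0340208)–(-0.1276, 1.92715, 0)  len=0.0481
  (v10,v14,v11) [+-+] → (-0.1276, 1.92715, 0)–(-0.1276, 2.34523, -0.418077)  len=0.5913
  (v11,v14,v15) [+--] → (-0.1276, 2.34523, -0.418077)–(-0.1276, 2.38714, -0.46)  len=0.0593
  (v11,v15,v8) [+-+] → (-0.1276, 2.38714, -0.46)–(-0.1276, 2.81312, -0.0340208)  len=0.6024
  (v8,v15,v12) [+--] → (-0.1276, 2.81312, -0.0340208)–(-0.1276, 2.84715, 0)  len=0.0481
  (v20,v24,v21) [-+-] → (-0.1276, -2.84715, 0)–(-0.1276, -2.81312, 0.0340208)  len=0.0481
  (v21,v24,v25) [-++] → (-0.1276, -2.81312, 0.0340208)–(-0.1276, -2.38714, 0.46)  len=0.6024
  (v21,v25,v22) [-+-] → (-0.1276, -2.38714, 0.46)–(-0.1276, -2.34523, 0.418077)  len=0.0593
  (v22,v25,v26) [-++] → (-0.1276, -2.34523, 0.418077)–(-0.1276, -1.92715, 0)  len=0.5913
  (v22,v26,v23) [-+-] → (-0.1276, -1.92715, 0)–(-0.1276, -1.96116, -0.0340208)  len=0.0481
  (v23,v26,v27) [-++] → (-0.1276, -1.96116, -0.0340208)–(-0.1276, -2.38714, -0.46)  len=0.6024
  (v23,v27,v20) [-+-] → (-0.1276, -2.38714, -0.46)–(-0.1276, -2.41577, -0.431376)  len=0.0405
  (v20,v27,v24) [-++] → (-0.1276, -2.41577, -0.431376)–(-0.1276, -2.84715, 0)  len=0.6101

Chained into 2 loop(s):
  loop 1: 8 segments, perimeter = 2.6021
  loop 2: 8 segments, perimeter = 2.6021
Total perimeter = 5.204

loops=2 perimeter=5.204
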